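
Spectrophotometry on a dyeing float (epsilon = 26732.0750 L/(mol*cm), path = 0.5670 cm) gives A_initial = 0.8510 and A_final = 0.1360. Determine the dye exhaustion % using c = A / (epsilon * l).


c_initial = A_i / (epsilon * l) = 0.8510 / (26732.0750 * 0.5670) = 5.6145e-05 mol/L
c_final = A_f / (epsilon * l) = 0.1360 / (26732.0750 * 0.5670) = 8.9727e-06 mol/L
Exhaustion = (c_initial - c_final) / c_initial * 100 = (5.6145e-05 - 8.9727e-06) / 5.6145e-05 * 100 = 84.0188 %


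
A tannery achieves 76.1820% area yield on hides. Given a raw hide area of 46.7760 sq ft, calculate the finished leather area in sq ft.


Formula: finished = raw * yield / 100
Substituting: finished = 46.7760 * 76.1820 / 100
Result: 35.6349 sq ft


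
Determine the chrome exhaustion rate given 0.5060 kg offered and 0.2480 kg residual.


Formula: Uptake = (offered - residual) / offered * 100
Substituting: Uptake = (0.5060 - 0.2480) / 0.5060 * 100
Result: 50.9881 %


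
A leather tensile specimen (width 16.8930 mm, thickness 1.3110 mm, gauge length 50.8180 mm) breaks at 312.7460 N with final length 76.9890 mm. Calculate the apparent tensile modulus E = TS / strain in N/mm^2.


TS = F / (w * t) = 312.7460 / (16.8930 * 1.3110) = 14.1215 N/mm^2
strain = (Lf - L0) / L0 = (76.9890 - 50.8180) / 50.8180 = 0.5150
E = TS / strain = 14.1215 / 0.5150 = 27.4208 N/mm^2


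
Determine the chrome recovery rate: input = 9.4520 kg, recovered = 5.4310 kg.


Formula: Recovery = recovered / input * 100
Substituting: Recovery = 5.4310 / 9.4520 * 100
Result: 57.4587 %


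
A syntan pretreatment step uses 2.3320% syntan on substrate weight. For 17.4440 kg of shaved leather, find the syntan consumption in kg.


Formula: Syntan = substrate * pct / 100
Substituting: Syntan = 17.4440 * 2.3320 / 100
Result: 0.4068 kg


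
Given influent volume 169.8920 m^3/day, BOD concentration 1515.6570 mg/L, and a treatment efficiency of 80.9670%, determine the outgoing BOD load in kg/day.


Load_in = volume * conc / 1000 = 169.8920 * 1515.6570 / 1000 = 257.4980 kg/day
Removed = Load_in * eff / 100 = 257.4980 * 80.9670 / 100 = 208.4884 kg/day
Load_out = Load_in - Removed = 257.4980 - 208.4884 = 49.0096 kg/day


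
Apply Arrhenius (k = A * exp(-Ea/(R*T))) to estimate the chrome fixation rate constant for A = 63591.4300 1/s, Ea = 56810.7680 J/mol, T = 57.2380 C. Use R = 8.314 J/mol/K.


T_K = T_C + 273.15 = 57.2380 + 273.15 = 330.3880 K
exponent = -Ea / (R * T_K) = -56810.7680 / (8.314 * 330.3880) = -20.6822
k = A * exp(exponent) = 63591.4300 * exp(-20.6822) = 6.6258e-05 1/s


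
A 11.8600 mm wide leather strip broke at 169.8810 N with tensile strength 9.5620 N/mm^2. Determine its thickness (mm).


Formula: t = F / (TS * w)
Substituting: t = 169.8810 / (9.5620 * 11.8600)
Result: 1.4980 mm


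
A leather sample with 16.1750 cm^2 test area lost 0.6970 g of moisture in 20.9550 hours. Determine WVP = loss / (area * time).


Formula: WVP = loss / (area * time)
Substituting: WVP = 0.6970 / (16.1750 * 20.9550)
Result: 0.00205637 g/(cm^2*hr)


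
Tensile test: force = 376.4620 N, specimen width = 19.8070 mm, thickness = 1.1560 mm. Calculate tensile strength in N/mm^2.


Formula: TS = force / (width * thickness)
Substituting: TS = 376.4620 / (19.8070 * 1.1560)
Result: 16.4416 N/mm^2


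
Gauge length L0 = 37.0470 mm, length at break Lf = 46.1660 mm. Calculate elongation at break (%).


Formula: Elongation = (Lf - L0) / L0 * 100
Substituting: Elongation = (46.1660 - 37.0470) / 37.0470 * 100
Result: 24.6147 %


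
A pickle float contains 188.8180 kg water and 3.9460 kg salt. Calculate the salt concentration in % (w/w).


Formula: Conc = salt / (water + salt) * 100
Substituting: Conc = 3.9460 / (188.8180 + 3.9460) * 100
Result: 2.0471 %


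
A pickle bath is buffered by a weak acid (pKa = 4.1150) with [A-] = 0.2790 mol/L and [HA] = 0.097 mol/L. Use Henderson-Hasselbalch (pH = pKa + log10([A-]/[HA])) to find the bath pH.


ratio = [A-] / [HA] = 0.2790 / 0.097 = 2.8763
log10(ratio) = 0.4588
pH = pKa + log10(ratio) = 4.1150 + 0.4588 = 4.5738


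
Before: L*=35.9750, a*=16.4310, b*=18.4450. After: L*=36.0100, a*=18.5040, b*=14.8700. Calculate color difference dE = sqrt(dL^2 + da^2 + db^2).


dL = 0.035, da = 2.0730, db = -3.5750
dE = sqrt(0.035^2 + 2.0730^2 + (-3.5750)^2) = 4.1327


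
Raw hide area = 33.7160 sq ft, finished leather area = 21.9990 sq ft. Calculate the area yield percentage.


Formula: Yield = finished / raw * 100
Substituting: Yield = 21.9990 / 33.7160 * 100
Result: 65.2480 %


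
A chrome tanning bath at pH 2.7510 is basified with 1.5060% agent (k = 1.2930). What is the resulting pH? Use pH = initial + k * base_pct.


Formula: pH_final = pH_initial + k * base_pct
Substituting: pH_final = 2.7510 + 1.2930 * 1.5060
Result: 4.6983


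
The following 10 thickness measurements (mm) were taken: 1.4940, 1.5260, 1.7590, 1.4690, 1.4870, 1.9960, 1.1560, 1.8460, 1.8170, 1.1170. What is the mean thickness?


Formula: Average = sum / n
Substituting: Average = 15.6670 / 10
Result: 1.5667 mm


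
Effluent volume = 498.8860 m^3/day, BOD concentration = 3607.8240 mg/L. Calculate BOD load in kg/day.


Formula: BOD_load = volume * conc / 1000
Substituting: BOD_load = 498.8860 * 3607.8240 / 1000
Result: 1799.8929 kg/day


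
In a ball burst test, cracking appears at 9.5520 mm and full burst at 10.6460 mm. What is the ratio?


Formula: Ratio = crack / burst
Substituting: Ratio = 9.5520 / 10.6460
Result: 0.8972


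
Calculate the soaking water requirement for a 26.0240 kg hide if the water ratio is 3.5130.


Formula: Water = hide_weight * ratio
Substituting: Water = 26.0240 * 3.5130
Result: 91.4223 kg


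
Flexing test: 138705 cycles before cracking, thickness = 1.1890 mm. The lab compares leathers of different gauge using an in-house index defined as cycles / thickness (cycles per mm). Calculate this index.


Formula: Index = cycles / thickness
Substituting: Index = 138705 / 1.1890
Result: 116656.8545 cycles/mm


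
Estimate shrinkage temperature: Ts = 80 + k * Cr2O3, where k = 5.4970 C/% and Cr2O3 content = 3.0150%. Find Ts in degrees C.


Formula: Ts = 80 + k * Cr2O3
Substituting: Ts = 80 + 5.4970 * 3.0150
Result: 96.5735 C


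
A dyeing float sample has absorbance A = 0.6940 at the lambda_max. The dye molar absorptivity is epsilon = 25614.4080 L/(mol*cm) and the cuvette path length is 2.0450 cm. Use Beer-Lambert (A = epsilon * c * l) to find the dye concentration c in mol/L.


Formula: c = A / (epsilon * l)
Substituting: c = 0.6940 / (25614.4080 * 2.0450)
Result: 1.3249e-05 mol/L


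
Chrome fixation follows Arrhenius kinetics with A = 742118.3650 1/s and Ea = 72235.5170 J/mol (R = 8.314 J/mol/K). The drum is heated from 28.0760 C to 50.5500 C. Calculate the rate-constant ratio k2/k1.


T1 = 28.0760 + 273.15 = 301.2260 K; T2 = 50.5500 + 273.15 = 323.7000 K
k1 = A * exp(-Ea/(R*T1)) = 742118.3650 * exp(-72235.5170/(8.314*301.2260)) = 2.2074e-07 1/s
k2 = A * exp(-Ea/(R*T2)) = 742118.3650 * exp(-72235.5170/(8.314*323.7000)) = 1.6353e-06 1/s
k2/k1 = 1.6353e-06 / 2.2074e-07 = 7.4080


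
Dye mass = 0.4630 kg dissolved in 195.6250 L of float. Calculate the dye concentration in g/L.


Formula: Conc = dye_mass(kg) / volume(L) * 1000
Substituting: Conc = 0.4630 / 195.6250 * 1000
Result: 2.3668 g/L


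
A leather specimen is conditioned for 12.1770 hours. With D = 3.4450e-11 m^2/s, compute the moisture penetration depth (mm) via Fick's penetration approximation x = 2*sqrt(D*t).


t = 12.1770 hr * 3600 = 43837.2000 s
D * t = 3.4450e-11 * 43837.2000 = 1.5102e-06
x = 2 * sqrt(D*t) = 2 * sqrt(1.5102e-06) = 0.0024578 m = 2.4578 mm


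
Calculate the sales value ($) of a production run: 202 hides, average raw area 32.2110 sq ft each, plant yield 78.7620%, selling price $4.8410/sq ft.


Raw_total = N * avg_area = 202 * 32.2110 = 6506.6220 sq ft
Finished = Raw_total * yield / 100 = 6506.6220 * 78.7620 / 100 = 5124.7456 sq ft
Value = Finished * price = 5124.7456 * 4.8410 = 24808.8935 $


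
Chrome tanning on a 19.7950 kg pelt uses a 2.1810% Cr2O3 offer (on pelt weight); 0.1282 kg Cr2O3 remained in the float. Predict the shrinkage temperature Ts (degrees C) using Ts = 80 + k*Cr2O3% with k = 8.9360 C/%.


Offered = pelt * offer_pct / 100 = 19.7950 * 2.1810 / 100 = 0.4317 kg
Uptake = offered - residual = 0.4317 - 0.1282 = 0.3035 kg
Cr2O3% on pelt = uptake / pelt * 100 = 0.3035 / 19.7950 * 100 = 1.5334 %
Ts = 80 + k * Cr2O3% = 80 + 8.9360 * 1.5334 = 93.7021 C


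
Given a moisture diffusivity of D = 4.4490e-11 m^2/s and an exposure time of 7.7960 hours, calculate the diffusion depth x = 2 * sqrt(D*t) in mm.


t = 7.7960 hr * 3600 = 28065.6000 s
D * t = 4.4490e-11 * 28065.6000 = 1.2486e-06
x = 2 * sqrt(D*t) = 2 * sqrt(1.2486e-06) = 0.00223485 m = 2.2348 mm


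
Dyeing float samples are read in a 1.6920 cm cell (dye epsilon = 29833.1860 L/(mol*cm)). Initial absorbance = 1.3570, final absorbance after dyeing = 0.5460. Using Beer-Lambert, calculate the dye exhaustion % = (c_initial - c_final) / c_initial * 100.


c_initial = A_i / (epsilon * l) = 1.3570 / (29833.1860 * 1.6920) = 2.6883e-05 mol/L
c_final = A_f / (epsilon * l) = 0.5460 / (29833.1860 * 1.6920) = 1.0817e-05 mol/L
Exhaustion = (c_initial - c_final) / c_initial * 100 = (2.6883e-05 - 1.0817e-05) / 2.6883e-05 * 100 = 59.7642 %


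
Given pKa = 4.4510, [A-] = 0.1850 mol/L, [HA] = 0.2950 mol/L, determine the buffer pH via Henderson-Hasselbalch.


ratio = [A-] / [HA] = 0.1850 / 0.2950 = 0.6271
log10(ratio) = -0.2027
pH = pKa + log10(ratio) = 4.4510 - 0.2027 = 4.2483


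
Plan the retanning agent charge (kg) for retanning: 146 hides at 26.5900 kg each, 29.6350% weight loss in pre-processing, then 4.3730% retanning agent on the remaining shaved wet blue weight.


Total_raw = N * avg_wt = 146 * 26.5900 = 3882.1400 kg
Substrate = Total_raw * (1 - loss/100) = 3882.1400 * (1 - 29.6350/100) = 2731.6678 kg
Retan = Substrate * pct / 100 = 2731.6678 * 4.3730 / 100 = 119.4558 kg


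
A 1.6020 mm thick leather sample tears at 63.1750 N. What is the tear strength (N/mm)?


Formula: Tear strength = force / thickness
Substituting: Tear strength = 63.1750 / 1.6020
Result: 39.4351 N/mm


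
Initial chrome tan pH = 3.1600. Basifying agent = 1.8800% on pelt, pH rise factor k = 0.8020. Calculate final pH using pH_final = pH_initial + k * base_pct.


Formula: pH_final = pH_initial + k * base_pct
Substituting: pH_final = 3.1600 + 0.8020 * 1.8800
Result: 4.6678


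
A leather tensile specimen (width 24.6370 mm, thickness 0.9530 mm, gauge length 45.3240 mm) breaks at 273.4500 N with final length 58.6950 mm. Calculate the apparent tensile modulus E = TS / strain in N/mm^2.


TS = F / (w * t) = 273.4500 / (24.6370 * 0.9530) = 11.6465 N/mm^2
strain = (Lf - L0) / L0 = (58.6950 - 45.3240) / 45.3240 = 0.2950
E = TS / strain = 11.6465 / 0.2950 = 39.4786 N/mm^2


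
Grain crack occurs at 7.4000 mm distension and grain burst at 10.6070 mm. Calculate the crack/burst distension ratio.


Formula: Ratio = crack / burst
Substituting: Ratio = 7.4000 / 10.6070
Result: 0.6977


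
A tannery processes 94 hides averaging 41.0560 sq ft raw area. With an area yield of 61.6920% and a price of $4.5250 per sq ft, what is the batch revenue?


Raw_total = N * avg_area = 94 * 41.0560 = 3859.2640 sq ft
Finished = Raw_total * yield / 100 = 3859.2640 * 61.6920 / 100 = 2380.8571 sq ft
Value = Finished * price = 2380.8571 * 4.5250 = 10773.3786 $


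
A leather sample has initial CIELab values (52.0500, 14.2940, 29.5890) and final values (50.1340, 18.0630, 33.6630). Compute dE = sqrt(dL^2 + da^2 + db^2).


dL = -1.9160, da = 3.7690, db = 4.0740
dE = sqrt((-1.9160)^2 + 3.7690^2 + 4.0740^2) = 5.8714


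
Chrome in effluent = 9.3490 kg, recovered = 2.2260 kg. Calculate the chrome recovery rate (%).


Formula: Recovery = recovered / input * 100
Substituting: Recovery = 2.2260 / 9.3490 * 100
Result: 23.8100 %


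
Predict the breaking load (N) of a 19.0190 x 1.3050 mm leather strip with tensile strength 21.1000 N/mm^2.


Formula: F = TS * w * t
Substituting: F = 21.1000 * 19.0190 * 1.3050
Result: 523.6977 N


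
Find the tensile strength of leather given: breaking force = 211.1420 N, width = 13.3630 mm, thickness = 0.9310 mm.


Formula: TS = force / (width * thickness)
Substituting: TS = 211.1420 / (13.3630 * 0.9310)
Result: 16.9715 N/mm^2


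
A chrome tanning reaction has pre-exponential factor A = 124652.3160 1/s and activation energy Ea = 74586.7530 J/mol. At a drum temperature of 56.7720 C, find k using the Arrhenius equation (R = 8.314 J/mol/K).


T_K = T_C + 273.15 = 56.7720 + 273.15 = 329.9220 K
exponent = -Ea / (R * T_K) = -74586.7530 / (8.314 * 329.9220) = -27.1920
k = A * exp(exponent) = 124652.3160 * exp(-27.1920) = 1.9337e-07 1/s


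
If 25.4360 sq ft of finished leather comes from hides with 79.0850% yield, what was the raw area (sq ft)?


Formula: raw = finished * 100 / yield
Substituting: raw = 25.4360 * 100 / 79.0850
Result: 32.1629 sq ft


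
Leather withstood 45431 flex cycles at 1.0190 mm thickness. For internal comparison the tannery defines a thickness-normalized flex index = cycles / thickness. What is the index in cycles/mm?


Formula: Index = cycles / thickness
Substituting: Index = 45431 / 1.0190
Result: 44583.9058 cycles/mm


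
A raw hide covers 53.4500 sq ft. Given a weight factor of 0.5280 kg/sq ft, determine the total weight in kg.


Formula: Weight = area * weight_per_sqft
Substituting: Weight = 53.4500 * 0.5280
Result: 28.2216 kg


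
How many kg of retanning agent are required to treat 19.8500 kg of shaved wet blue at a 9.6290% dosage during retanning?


Formula: Retan = substrate * pct / 100
Substituting: Retan = 19.8500 * 9.6290 / 100
Result: 1.9114 kg


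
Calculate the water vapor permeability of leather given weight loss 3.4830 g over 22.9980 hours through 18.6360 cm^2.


Formula: WVP = loss / (area * time)
Substituting: WVP = 3.4830 / (18.6360 * 22.9980)
Result: 0.00812663 g/(cm^2*hr)


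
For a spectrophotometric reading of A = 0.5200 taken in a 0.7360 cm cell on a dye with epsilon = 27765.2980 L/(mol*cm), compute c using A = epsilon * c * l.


Formula: c = A / (epsilon * l)
Substituting: c = 0.5200 / (27765.2980 * 0.7360)
Result: 2.5446e-05 mol/L


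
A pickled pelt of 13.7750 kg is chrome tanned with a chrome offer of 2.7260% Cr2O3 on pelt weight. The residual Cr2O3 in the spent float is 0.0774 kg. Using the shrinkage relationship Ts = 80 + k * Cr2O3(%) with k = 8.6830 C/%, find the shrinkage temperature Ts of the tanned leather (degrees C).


Offered = pelt * offer_pct / 100 = 13.7750 * 2.7260 / 100 = 0.3755 kg
Uptake = offered - residual = 0.3755 - 0.0774 = 0.2981 kg
Cr2O3% on pelt = uptake / pelt * 100 = 0.2981 / 13.7750 * 100 = 2.1641 %
Ts = 80 + k * Cr2O3% = 80 + 8.6830 * 2.1641 = 98.7910 C


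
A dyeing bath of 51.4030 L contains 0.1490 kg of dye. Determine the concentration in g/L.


Formula: Conc = dye_mass(kg) / volume(L) * 1000
Substituting: Conc = 0.1490 / 51.4030 * 1000
Result: 2.8987 g/L


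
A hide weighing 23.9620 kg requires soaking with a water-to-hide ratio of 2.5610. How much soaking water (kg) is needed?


Formula: Water = hide_weight * ratio
Substituting: Water = 23.9620 * 2.5610
Result: 61.3667 kg


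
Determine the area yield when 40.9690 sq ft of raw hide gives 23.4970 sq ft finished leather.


Formula: Yield = finished / raw * 100
Substituting: Yield = 23.4970 / 40.9690 * 100
Result: 57.3531 %


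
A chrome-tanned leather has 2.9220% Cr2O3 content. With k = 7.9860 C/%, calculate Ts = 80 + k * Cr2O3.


Formula: Ts = 80 + k * Cr2O3
Substituting: Ts = 80 + 7.9860 * 2.9220
Result: 103.3351 C


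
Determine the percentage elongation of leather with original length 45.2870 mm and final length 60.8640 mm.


Formula: Elongation = (Lf - L0) / L0 * 100
Substituting: Elongation = (60.8640 - 45.2870) / 45.2870 * 100
Result: 34.3962 %


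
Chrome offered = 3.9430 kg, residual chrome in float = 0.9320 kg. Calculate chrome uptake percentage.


Formula: Uptake = (offered - residual) / offered * 100
Substituting: Uptake = (3.9430 - 0.9320) / 3.9430 * 100
Result: 76.3632 %


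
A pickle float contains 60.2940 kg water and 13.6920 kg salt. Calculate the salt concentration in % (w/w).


Formula: Conc = salt / (water + salt) * 100
Substituting: Conc = 13.6920 / (60.2940 + 13.6920) * 100
Result: 18.5062 %


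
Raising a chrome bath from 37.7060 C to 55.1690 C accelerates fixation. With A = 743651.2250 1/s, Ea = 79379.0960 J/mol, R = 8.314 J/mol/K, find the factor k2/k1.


T1 = 37.7060 + 273.15 = 310.8560 K; T2 = 55.1690 + 273.15 = 328.3190 K
k1 = A * exp(-Ea/(R*T1)) = 743651.2250 * exp(-79379.0960/(8.314*310.8560)) = 3.4075e-08 1/s
k2 = A * exp(-Ea/(R*T2)) = 743651.2250 * exp(-79379.0960/(8.314*328.3190)) = 1.7455e-07 1/s
k2/k1 = 1.7455e-07 / 3.4075e-08 = 5.1226


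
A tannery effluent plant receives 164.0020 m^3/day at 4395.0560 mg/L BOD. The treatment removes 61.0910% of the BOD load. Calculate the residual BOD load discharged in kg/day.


Load_in = volume * conc / 1000 = 164.0020 * 4395.0560 / 1000 = 720.7980 kg/day
Removed = Load_in * eff / 100 = 720.7980 * 61.0910 / 100 = 440.3427 kg/day
Load_out = Load_in - Removed = 720.7980 - 440.3427 = 280.4553 kg/day


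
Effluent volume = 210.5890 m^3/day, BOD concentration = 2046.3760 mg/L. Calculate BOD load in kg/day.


Formula: BOD_load = volume * conc / 1000
Substituting: BOD_load = 210.5890 * 2046.3760 / 1000
Result: 430.9443 kg/day


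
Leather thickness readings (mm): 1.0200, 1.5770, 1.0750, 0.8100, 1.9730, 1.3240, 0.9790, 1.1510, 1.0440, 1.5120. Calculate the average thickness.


Formula: Average = sum / n
Substituting: Average = 12.4650 / 10
Result: 1.2465 mm


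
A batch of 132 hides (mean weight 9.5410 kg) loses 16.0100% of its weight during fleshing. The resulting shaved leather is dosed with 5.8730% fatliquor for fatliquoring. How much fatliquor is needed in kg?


Total_raw = N * avg_wt = 132 * 9.5410 = 1259.4120 kg
Substrate = Total_raw * (1 - loss/100) = 1259.4120 * (1 - 16.0100/100) = 1057.7801 kg
Fat = Substrate * pct / 100 = 1057.7801 * 5.8730 / 100 = 62.1234 kg


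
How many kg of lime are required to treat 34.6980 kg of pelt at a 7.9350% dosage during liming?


Formula: Lime = substrate * pct / 100
Substituting: Lime = 34.6980 * 7.9350 / 100
Result: 2.7533 kg


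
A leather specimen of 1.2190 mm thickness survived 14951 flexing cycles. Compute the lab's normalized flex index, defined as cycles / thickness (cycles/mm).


Formula: Index = cycles / thickness
Substituting: Index = 14951 / 1.2190
Result: 12264.9713 cycles/mm


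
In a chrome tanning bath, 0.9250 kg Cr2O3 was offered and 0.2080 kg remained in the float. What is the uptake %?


Formula: Uptake = (offered - residual) / offered * 100
Substituting: Uptake = (0.9250 - 0.2080) / 0.9250 * 100
Result: 77.5135 %


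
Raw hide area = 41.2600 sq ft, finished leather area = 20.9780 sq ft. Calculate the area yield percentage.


Formula: Yield = finished / raw * 100
Substituting: Yield = 20.9780 / 41.2600 * 100
Result: 50.8434 %


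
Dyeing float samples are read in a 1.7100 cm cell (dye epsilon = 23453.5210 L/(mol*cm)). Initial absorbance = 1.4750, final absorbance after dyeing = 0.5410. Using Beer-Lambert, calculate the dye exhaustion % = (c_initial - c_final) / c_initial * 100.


c_initial = A_i / (epsilon * l) = 1.4750 / (23453.5210 * 1.7100) = 3.6778e-05 mol/L
c_final = A_f / (epsilon * l) = 0.5410 / (23453.5210 * 1.7100) = 1.3489e-05 mol/L
Exhaustion = (c_initial - c_final) / c_initial * 100 = (3.6778e-05 - 1.3489e-05) / 3.6778e-05 * 100 = 63.3220 %


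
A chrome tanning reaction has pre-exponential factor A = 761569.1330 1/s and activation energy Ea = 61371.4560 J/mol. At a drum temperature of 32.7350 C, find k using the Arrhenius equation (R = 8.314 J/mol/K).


T_K = T_C + 273.15 = 32.7350 + 273.15 = 305.8850 K
exponent = -Ea / (R * T_K) = -61371.4560 / (8.314 * 305.8850) = -24.1323
k = A * exp(exponent) = 761569.1330 * exp(-24.1323) = 2.5188e-05 1/s


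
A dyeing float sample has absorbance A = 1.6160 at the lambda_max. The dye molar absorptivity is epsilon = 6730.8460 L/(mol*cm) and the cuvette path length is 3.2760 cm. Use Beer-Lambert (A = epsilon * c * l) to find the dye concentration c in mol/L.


Formula: c = A / (epsilon * l)
Substituting: c = 1.6160 / (6730.8460 * 3.2760)
Result: 7.3287e-05 mol/L


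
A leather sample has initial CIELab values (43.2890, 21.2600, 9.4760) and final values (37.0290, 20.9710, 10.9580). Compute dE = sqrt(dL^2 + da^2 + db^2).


dL = -6.2600, da = -0.2890, db = 1.4820
dE = sqrt((-6.2600)^2 + (-0.2890)^2 + 1.4820^2) = 6.4395


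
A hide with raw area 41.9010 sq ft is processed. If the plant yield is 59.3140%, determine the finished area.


Formula: finished = raw * yield / 100
Substituting: finished = 41.9010 * 59.3140 / 100
Result: 24.8532 sq ft


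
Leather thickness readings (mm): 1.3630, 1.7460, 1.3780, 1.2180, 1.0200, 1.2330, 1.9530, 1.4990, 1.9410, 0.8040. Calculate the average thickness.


Formula: Average = sum / n
Substituting: Average = 14.1550 / 10
Result: 1.4155 mm


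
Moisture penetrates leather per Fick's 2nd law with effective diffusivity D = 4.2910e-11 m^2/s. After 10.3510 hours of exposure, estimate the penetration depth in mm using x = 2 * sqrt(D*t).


t = 10.3510 hr * 3600 = 37263.6000 s
D * t = 4.2910e-11 * 37263.6000 = 1.5990e-06
x = 2 * sqrt(D*t) = 2 * sqrt(1.5990e-06) = 0.00252902 m = 2.5290 mm


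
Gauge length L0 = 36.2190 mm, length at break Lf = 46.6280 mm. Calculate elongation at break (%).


Formula: Elongation = (Lf - L0) / L0 * 100
Substituting: Elongation = (46.6280 - 36.2190) / 36.2190 * 100
Result: 28.7391 %


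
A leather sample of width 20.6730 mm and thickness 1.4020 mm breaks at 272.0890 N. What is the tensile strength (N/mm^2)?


Formula: TS = force / (width * thickness)
Substituting: TS = 272.0890 / (20.6730 * 1.4020)
Result: 9.3877 N/mm^2


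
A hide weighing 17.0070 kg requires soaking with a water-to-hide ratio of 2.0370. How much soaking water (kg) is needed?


Formula: Water = hide_weight * ratio
Substituting: Water = 17.0070 * 2.0370
Result: 34.6433 kg


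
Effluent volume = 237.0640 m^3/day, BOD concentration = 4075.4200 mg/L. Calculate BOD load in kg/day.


Formula: BOD_load = volume * conc / 1000
Substituting: BOD_load = 237.0640 * 4075.4200 / 1000
Result: 966.1354 kg/day


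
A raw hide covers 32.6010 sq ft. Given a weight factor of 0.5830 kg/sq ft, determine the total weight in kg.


Formula: Weight = area * weight_per_sqft
Substituting: Weight = 32.6010 * 0.5830
Result: 19.0064 kg


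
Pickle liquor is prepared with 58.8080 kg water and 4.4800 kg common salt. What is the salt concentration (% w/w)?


Formula: Conc = salt / (water + salt) * 100
Substituting: Conc = 4.4800 / (58.8080 + 4.4800) * 100
Result: 7.0788 %


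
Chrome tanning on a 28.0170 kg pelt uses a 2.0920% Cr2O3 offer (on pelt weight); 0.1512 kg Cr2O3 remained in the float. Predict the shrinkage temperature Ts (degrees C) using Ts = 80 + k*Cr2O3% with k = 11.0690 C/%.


Offered = pelt * offer_pct / 100 = 28.0170 * 2.0920 / 100 = 0.5861 kg
Uptake = offered - residual = 0.5861 - 0.1512 = 0.4349 kg
Cr2O3% on pelt = uptake / pelt * 100 = 0.4349 / 28.0170 * 100 = 1.5523 %
Ts = 80 + k * Cr2O3% = 80 + 11.0690 * 1.5523 = 97.1827 C


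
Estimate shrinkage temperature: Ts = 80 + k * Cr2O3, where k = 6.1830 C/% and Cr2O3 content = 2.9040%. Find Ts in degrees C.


Formula: Ts = 80 + k * Cr2O3
Substituting: Ts = 80 + 6.1830 * 2.9040
Result: 97.9554 C


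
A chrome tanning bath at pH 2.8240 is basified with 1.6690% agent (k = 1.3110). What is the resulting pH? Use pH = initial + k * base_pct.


Formula: pH_final = pH_initial + k * base_pct
Substituting: pH_final = 2.8240 + 1.3110 * 1.6690
Result: 5.0121


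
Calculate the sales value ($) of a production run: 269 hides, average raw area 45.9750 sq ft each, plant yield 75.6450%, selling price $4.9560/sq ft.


Raw_total = N * avg_area = 269 * 45.9750 = 12367.2750 sq ft
Finished = Raw_total * yield / 100 = 12367.2750 * 75.6450 / 100 = 9355.2252 sq ft
Value = Finished * price = 9355.2252 * 4.9560 = 46364.4960 $


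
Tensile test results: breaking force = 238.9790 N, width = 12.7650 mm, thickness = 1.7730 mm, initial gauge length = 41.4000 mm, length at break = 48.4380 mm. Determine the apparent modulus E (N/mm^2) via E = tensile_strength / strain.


TS = F / (w * t) = 238.9790 / (12.7650 * 1.7730) = 10.5592 N/mm^2
strain = (Lf - L0) / L0 = (48.4380 - 41.4000) / 41.4000 = 0.1700
E = TS / strain = 10.5592 / 0.1700 = 62.1128 N/mm^2


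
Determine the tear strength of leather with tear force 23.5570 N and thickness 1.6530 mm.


Formula: Tear strength = force / thickness
Substituting: Tear strength = 23.5570 / 1.6530
Result: 14.2511 N/mm


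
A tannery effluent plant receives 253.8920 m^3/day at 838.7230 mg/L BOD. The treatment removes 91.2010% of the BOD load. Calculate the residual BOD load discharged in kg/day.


Load_in = volume * conc / 1000 = 253.8920 * 838.7230 / 1000 = 212.9451 kg/day
Removed = Load_in * eff / 100 = 212.9451 * 91.2010 / 100 = 194.2080 kg/day
Load_out = Load_in - Removed = 212.9451 - 194.2080 = 18.7370 kg/day


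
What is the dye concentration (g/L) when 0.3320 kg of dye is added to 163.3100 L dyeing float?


Formula: Conc = dye_mass(kg) / volume(L) * 1000
Substituting: Conc = 0.3320 / 163.3100 * 1000
Result: 2.0329 g/L


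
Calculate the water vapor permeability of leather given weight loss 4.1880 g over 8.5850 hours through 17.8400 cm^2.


Formula: WVP = loss / (area * time)
Substituting: WVP = 4.1880 / (17.8400 * 8.5850)
Result: 0.0273446 g/(cm^2*hr)


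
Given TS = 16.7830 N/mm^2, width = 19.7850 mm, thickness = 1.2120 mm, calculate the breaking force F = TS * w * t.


Formula: F = TS * w * t
Substituting: F = 16.7830 * 19.7850 * 1.2120
Result: 402.4466 N


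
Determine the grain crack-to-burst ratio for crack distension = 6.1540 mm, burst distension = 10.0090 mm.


Formula: Ratio = crack / burst
Substituting: Ratio = 6.1540 / 10.0090
Result: 0.6148


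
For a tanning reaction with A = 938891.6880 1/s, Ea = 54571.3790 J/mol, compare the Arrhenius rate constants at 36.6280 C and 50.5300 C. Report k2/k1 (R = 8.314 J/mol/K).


T1 = 36.6280 + 273.15 = 309.7780 K; T2 = 50.5300 + 273.15 = 323.6800 K
k1 = A * exp(-Ea/(R*T1)) = 938891.6880 * exp(-54571.3790/(8.314*309.7780)) = 5.8949e-04 1/s
k2 = A * exp(-Ea/(R*T2)) = 938891.6880 * exp(-54571.3790/(8.314*323.6800)) = 0.00146457 1/s
k2/k1 = 0.00146457 / 5.8949e-04 = 2.4844


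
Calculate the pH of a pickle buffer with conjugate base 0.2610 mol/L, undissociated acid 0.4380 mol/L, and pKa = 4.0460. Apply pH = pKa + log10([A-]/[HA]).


ratio = [A-] / [HA] = 0.2610 / 0.4380 = 0.5959
log10(ratio) = -0.2248
pH = pKa + log10(ratio) = 4.0460 - 0.2248 = 3.8212


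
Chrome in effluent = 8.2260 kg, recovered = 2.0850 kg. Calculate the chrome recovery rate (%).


Formula: Recovery = recovered / input * 100
Substituting: Recovery = 2.0850 / 8.2260 * 100
Result: 25.3465 %


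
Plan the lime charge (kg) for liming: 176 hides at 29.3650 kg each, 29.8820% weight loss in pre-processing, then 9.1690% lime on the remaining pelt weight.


Total_raw = N * avg_wt = 176 * 29.3650 = 5168.2400 kg
Substrate = Total_raw * (1 - loss/100) = 5168.2400 * (1 - 29.8820/100) = 3623.8665 kg
Lime = Substrate * pct / 100 = 3623.8665 * 9.1690 / 100 = 332.2723 kg


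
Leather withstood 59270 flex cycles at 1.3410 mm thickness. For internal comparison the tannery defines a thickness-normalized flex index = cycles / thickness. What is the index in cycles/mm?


Formula: Index = cycles / thickness
Substituting: Index = 59270 / 1.3410
Result: 44198.3594 cycles/mm


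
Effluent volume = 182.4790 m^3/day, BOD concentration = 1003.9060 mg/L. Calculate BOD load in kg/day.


Formula: BOD_load = volume * conc / 1000
Substituting: BOD_load = 182.4790 * 1003.9060 / 1000
Result: 183.1918 kg/day


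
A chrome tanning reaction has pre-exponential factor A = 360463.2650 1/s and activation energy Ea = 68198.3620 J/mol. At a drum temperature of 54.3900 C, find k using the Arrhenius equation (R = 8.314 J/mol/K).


T_K = T_C + 273.15 = 54.3900 + 273.15 = 327.5400 K
exponent = -Ea / (R * T_K) = -68198.3620 / (8.314 * 327.5400) = -25.0438
k = A * exp(exponent) = 360463.2650 * exp(-25.0438) = 4.7917e-06 1/s


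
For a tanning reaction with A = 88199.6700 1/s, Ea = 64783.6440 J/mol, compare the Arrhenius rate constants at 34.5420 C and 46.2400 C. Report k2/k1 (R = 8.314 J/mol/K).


T1 = 34.5420 + 273.15 = 307.6920 K; T2 = 46.2400 + 273.15 = 319.3900 K
k1 = A * exp(-Ea/(R*T1)) = 88199.6700 * exp(-64783.6440/(8.314*307.6920)) = 8.8556e-07 1/s
k2 = A * exp(-Ea/(R*T2)) = 88199.6700 * exp(-64783.6440/(8.314*319.3900)) = 2.2389e-06 1/s
k2/k1 = 2.2389e-06 / 8.8556e-07 = 2.5283


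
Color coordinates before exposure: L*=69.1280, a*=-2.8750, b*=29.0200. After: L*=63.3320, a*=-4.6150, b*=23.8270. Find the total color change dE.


dL = -5.7960, da = -1.7400, db = -5.1930
dE = sqrt((-5.7960)^2 + (-1.7400)^2 + (-5.1930)^2) = 7.9742


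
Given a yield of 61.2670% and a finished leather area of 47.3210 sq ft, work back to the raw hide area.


Formula: raw = finished * 100 / yield
Substituting: raw = 47.3210 * 100 / 61.2670
Result: 77.2373 sq ft


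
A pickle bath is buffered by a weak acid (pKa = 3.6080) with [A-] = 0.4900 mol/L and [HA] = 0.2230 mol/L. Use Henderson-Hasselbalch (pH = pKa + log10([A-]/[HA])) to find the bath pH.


ratio = [A-] / [HA] = 0.4900 / 0.2230 = 2.1973
log10(ratio) = 0.3419
pH = pKa + log10(ratio) = 3.6080 + 0.3419 = 3.9499


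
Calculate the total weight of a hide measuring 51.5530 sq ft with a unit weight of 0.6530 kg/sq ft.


Formula: Weight = area * weight_per_sqft
Substituting: Weight = 51.5530 * 0.6530
Result: 33.6641 kg


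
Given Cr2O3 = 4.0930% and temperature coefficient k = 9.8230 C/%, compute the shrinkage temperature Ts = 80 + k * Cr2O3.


Formula: Ts = 80 + k * Cr2O3
Substituting: Ts = 80 + 9.8230 * 4.0930
Result: 120.2055 C


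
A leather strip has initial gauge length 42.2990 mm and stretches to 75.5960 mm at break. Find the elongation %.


Formula: Elongation = (Lf - L0) / L0 * 100
Substituting: Elongation = (75.5960 - 42.2990) / 42.2990 * 100
Result: 78.7182 %


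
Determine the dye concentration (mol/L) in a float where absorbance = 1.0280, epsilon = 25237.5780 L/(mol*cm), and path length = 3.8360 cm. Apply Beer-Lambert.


Formula: c = A / (epsilon * l)
Substituting: c = 1.0280 / (25237.5780 * 3.8360)
Result: 1.0619e-05 mol/L


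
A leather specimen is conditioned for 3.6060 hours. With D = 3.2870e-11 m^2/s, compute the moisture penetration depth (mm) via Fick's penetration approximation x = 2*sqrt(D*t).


t = 3.6060 hr * 3600 = 12981.6000 s
D * t = 3.2870e-11 * 12981.6000 = 4.2671e-07
x = 2 * sqrt(D*t) = 2 * sqrt(4.2671e-07) = 0.00130645 m = 1.3065 mm


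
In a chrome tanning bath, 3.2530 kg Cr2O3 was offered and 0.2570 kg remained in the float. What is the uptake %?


Formula: Uptake = (offered - residual) / offered * 100
Substituting: Uptake = (3.2530 - 0.2570) / 3.2530 * 100
Result: 92.0996 %


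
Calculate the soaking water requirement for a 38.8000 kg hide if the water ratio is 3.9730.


Formula: Water = hide_weight * ratio
Substituting: Water = 38.8000 * 3.9730
Result: 154.1524 kg


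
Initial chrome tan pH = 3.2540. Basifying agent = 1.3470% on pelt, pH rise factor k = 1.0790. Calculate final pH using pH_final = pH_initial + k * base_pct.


Formula: pH_final = pH_initial + k * base_pct
Substituting: pH_final = 3.2540 + 1.0790 * 1.3470
Result: 4.7074


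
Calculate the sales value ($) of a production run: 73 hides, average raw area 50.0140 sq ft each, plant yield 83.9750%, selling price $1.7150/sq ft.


Raw_total = N * avg_area = 73 * 50.0140 = 3651.0220 sq ft
Finished = Raw_total * yield / 100 = 3651.0220 * 83.9750 / 100 = 3065.9457 sq ft
Value = Finished * price = 3065.9457 * 1.7150 = 5258.0969 $


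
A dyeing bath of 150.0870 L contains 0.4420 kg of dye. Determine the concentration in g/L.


Formula: Conc = dye_mass(kg) / volume(L) * 1000
Substituting: Conc = 0.4420 / 150.0870 * 1000
Result: 2.9450 g/L


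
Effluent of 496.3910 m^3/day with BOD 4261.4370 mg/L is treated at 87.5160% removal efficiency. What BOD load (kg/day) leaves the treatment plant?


Load_in = volume * conc / 1000 = 496.3910 * 4261.4370 / 1000 = 2115.3390 kg/day
Removed = Load_in * eff / 100 = 2115.3390 * 87.5160 / 100 = 1851.2601 kg/day
Load_out = Load_in - Removed = 2115.3390 - 1851.2601 = 264.0789 kg/day


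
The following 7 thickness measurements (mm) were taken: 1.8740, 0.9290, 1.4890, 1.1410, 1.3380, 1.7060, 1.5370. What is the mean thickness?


Formula: Average = sum / n
Substituting: Average = 10.0140 / 7
Result: 1.4306 mm


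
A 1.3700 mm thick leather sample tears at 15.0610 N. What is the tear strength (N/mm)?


Formula: Tear strength = force / thickness
Substituting: Tear strength = 15.0610 / 1.3700
Result: 10.9934 N/mm


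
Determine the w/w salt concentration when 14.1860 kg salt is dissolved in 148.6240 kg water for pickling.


Formula: Conc = salt / (water + salt) * 100
Substituting: Conc = 14.1860 / (148.6240 + 14.1860) * 100
Result: 8.7132 %


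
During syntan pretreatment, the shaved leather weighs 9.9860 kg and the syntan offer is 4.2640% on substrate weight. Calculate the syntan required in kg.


Formula: Syntan = substrate * pct / 100
Substituting: Syntan = 9.9860 * 4.2640 / 100
Result: 0.4258 kg


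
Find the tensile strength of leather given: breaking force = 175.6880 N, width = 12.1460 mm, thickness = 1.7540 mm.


Formula: TS = force / (width * thickness)
Substituting: TS = 175.6880 / (12.1460 * 1.7540)
Result: 8.2467 N/mm^2


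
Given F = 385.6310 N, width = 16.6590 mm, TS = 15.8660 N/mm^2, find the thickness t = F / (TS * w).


Formula: t = F / (TS * w)
Substituting: t = 385.6310 / (15.8660 * 16.6590)
Result: 1.4590 mm


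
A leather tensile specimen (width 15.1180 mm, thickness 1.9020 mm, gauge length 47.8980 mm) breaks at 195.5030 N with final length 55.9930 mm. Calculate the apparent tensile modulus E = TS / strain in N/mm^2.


TS = F / (w * t) = 195.5030 / (15.1180 * 1.9020) = 6.7991 N/mm^2
strain = (Lf - L0) / L0 = (55.9930 - 47.8980) / 47.8980 = 0.1690
E = TS / strain = 6.7991 / 0.1690 = 40.2299 N/mm^2


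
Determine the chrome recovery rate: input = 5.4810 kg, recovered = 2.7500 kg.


Formula: Recovery = recovered / input * 100
Substituting: Recovery = 2.7500 / 5.4810 * 100
Result: 50.1733 %


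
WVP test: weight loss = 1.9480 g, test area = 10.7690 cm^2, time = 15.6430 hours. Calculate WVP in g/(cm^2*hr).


Formula: WVP = loss / (area * time)
Substituting: WVP = 1.9480 / (10.7690 * 15.6430)
Result: 0.0115636 g/(cm^2*hr)


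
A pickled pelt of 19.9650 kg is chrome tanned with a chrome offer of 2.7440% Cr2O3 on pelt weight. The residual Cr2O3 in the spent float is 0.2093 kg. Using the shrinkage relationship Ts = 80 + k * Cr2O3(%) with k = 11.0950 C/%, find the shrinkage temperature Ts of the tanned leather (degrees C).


Offered = pelt * offer_pct / 100 = 19.9650 * 2.7440 / 100 = 0.5478 kg
Uptake = offered - residual = 0.5478 - 0.2093 = 0.3385 kg
Cr2O3% on pelt = uptake / pelt * 100 = 0.3385 / 19.9650 * 100 = 1.6957 %
Ts = 80 + k * Cr2O3% = 80 + 11.0950 * 1.6957 = 98.8134 C


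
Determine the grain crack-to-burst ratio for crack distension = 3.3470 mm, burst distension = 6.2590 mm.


Formula: Ratio = crack / burst
Substituting: Ratio = 3.3470 / 6.2590
Result: 0.5347


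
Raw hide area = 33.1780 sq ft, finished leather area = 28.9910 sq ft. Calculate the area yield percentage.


Formula: Yield = finished / raw * 100
Substituting: Yield = 28.9910 / 33.1780 * 100
Result: 87.3802 %


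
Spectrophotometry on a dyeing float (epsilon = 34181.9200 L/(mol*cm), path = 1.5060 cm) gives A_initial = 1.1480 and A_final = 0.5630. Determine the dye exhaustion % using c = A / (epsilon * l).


c_initial = A_i / (epsilon * l) = 1.1480 / (34181.9200 * 1.5060) = 2.2301e-05 mol/L
c_final = A_f / (epsilon * l) = 0.5630 / (34181.9200 * 1.5060) = 1.0937e-05 mol/L
Exhaustion = (c_initial - c_final) / c_initial * 100 = (2.2301e-05 - 1.0937e-05) / 2.2301e-05 * 100 = 50.9582 %


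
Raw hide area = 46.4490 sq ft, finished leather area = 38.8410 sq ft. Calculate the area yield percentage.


Formula: Yield = finished / raw * 100
Substituting: Yield = 38.8410 / 46.4490 * 100
Result: 83.6207 %


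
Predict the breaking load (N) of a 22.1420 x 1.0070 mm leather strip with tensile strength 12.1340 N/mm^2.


Formula: F = TS * w * t
Substituting: F = 12.1340 * 22.1420 * 1.0070
Result: 270.5517 N


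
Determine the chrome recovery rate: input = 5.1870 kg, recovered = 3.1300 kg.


Formula: Recovery = recovered / input * 100
Substituting: Recovery = 3.1300 / 5.1870 * 100
Result: 60.3432 %


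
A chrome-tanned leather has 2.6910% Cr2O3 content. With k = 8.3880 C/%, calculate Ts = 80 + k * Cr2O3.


Formula: Ts = 80 + k * Cr2O3
Substituting: Ts = 80 + 8.3880 * 2.6910
Result: 102.5721 C


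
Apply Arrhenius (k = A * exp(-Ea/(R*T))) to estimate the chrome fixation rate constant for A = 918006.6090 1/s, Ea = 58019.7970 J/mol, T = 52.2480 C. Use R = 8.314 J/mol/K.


T_K = T_C + 273.15 = 52.2480 + 273.15 = 325.3980 K
exponent = -Ea / (R * T_K) = -58019.7970 / (8.314 * 325.3980) = -21.4462
k = A * exp(exponent) = 918006.6090 * exp(-21.4462) = 4.4551e-04 1/s


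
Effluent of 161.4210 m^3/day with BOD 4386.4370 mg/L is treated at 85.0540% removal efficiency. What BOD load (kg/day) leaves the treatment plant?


Load_in = volume * conc / 1000 = 161.4210 * 4386.4370 / 1000 = 708.0630 kg/day
Removed = Load_in * eff / 100 = 708.0630 * 85.0540 / 100 = 602.2359 kg/day
Load_out = Load_in - Removed = 708.0630 - 602.2359 = 105.8271 kg/day


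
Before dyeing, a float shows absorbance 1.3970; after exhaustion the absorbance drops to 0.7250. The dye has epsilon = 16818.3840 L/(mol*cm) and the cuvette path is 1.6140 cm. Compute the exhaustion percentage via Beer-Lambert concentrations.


c_initial = A_i / (epsilon * l) = 1.3970 / (16818.3840 * 1.6140) = 5.1465e-05 mol/L
c_final = A_f / (epsilon * l) = 0.7250 / (16818.3840 * 1.6140) = 2.6709e-05 mol/L
Exhaustion = (c_initial - c_final) / c_initial * 100 = (5.1465e-05 - 2.6709e-05) / 5.1465e-05 * 100 = 48.1031 %


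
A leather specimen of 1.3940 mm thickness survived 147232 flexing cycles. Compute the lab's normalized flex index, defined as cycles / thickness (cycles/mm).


Formula: Index = cycles / thickness
Substituting: Index = 147232 / 1.3940
Result: 105618.3644 cycles/mm


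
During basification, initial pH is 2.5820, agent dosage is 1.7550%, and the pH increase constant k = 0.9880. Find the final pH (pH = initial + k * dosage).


Formula: pH_final = pH_initial + k * base_pct
Substituting: pH_final = 2.5820 + 0.9880 * 1.7550
Result: 4.3159


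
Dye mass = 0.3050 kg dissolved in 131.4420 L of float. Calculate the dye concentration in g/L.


Formula: Conc = dye_mass(kg) / volume(L) * 1000
Substituting: Conc = 0.3050 / 131.4420 * 1000
Result: 2.3204 g/L


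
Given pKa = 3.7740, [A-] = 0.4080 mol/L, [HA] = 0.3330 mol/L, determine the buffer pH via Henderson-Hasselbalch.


ratio = [A-] / [HA] = 0.4080 / 0.3330 = 1.2252
log10(ratio) = 0.0882159
pH = pKa + log10(ratio) = 3.7740 + 0.0882159 = 3.8622


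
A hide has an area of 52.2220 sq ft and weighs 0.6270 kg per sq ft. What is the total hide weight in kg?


Formula: Weight = area * weight_per_sqft
Substituting: Weight = 52.2220 * 0.6270
Result: 32.7432 kg
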